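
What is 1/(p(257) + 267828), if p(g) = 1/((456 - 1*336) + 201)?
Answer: 321/85972789 ≈ 3.7337e-6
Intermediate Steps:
p(g) = 1/321 (p(g) = 1/((456 - 336) + 201) = 1/(120 + 201) = 1/321)
1/(p(257) + 267828) = 1/(1/321 + 267828) = 1/(85972789/321) = 321/85972789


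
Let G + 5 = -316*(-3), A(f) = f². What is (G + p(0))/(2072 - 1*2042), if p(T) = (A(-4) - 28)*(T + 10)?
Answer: 823/30 ≈ 27.433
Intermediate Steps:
p(T) = -120 - 12*T (p(T) = ((-4)² - 28)*(T + 10) = (16 - 28)*(10 + T) = -12*(10 + T) = -120 - 12*T)
G = 943 (G = -5 - 316*(-3) = -5 + 948 = 943)
(G + p(0))/(2072 - 1*2042) = (943 + (-120 - 12*0))/(2072 - 1*2042) = (943 + (-120 + 0))/(2072 - 2042) = (943 - 120)/30 = 823*(1/30) = 823/30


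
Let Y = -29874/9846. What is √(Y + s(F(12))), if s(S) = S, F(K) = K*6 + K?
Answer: √218031465/1641 ≈ 8.9981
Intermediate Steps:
F(K) = 7*K (F(K) = 6*K + K = 7*K)
Y = -4979/1641 (Y = -29874*1/9846 = -4979/1641 ≈ -3.0341)
√(Y + s(F(12))) = √(-4979/1641 + 7*12) = √(-4979/1641 + 84) = √(132865/1641) = √218031465/1641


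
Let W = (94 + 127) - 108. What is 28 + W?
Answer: 141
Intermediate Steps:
W = 113 (W = 221 - 108 = 113)
28 + W = 28 + 113 = 141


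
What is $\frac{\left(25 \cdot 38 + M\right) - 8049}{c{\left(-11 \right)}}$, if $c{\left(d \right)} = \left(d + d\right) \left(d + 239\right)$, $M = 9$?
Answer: $\frac{3545}{2508} \approx 1.4135$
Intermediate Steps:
$c{\left(d \right)} = 2 d \left(239 + d\right)$
$\frac{\left(25 \cdot 38 + M\right) - 8049}{c{\left(-11 \right)}} = \frac{\left(25 \cdot 38 + 9\right) - 8049}{2 \left(-11\right) \left(239 - 11\right)} = \frac{\left(950 + 9\right) - 8049}{2 \left(-11\right) 228} = \frac{959 - 8049}{-5016} = \left(-7090\right) \left(- \frac{1}{5016}\right) = \frac{3545}{2508}$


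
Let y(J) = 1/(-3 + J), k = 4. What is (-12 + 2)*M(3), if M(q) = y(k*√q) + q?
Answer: -400/13 - 40*√3/39 ≈ -32.546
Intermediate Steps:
M(q) = q + 1/(-3 + 4*√q) (M(q) = 1/(-3 + 4*√q) + q = q + 1/(-3 + 4*√q))
(-12 + 2)*M(3) = (-12 + 2)*(3 + 1/(-3 + 4*√3)) = -10*(3 + 1/(-3 + 4*√3)) = -30 - 10/(-3 + 4*√3)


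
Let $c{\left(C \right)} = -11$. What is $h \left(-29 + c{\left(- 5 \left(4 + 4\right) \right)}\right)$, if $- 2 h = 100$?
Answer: $2000$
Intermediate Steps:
$h = -50$ ($h = \left(- \frac{1}{2}\right) 100 = -50$)
$h \left(-29 + c{\left(- 5 \left(4 + 4\right) \right)}\right) = - 50 \left(-29 - 11\right) = \left(-50\right) \left(-40\right) = 2000$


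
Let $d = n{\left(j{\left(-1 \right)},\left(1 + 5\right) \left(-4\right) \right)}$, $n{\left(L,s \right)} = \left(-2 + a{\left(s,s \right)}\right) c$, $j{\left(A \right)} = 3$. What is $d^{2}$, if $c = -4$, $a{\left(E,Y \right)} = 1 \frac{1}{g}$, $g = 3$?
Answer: $\frac{400}{9} \approx 44.444$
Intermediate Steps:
$a{\left(E,Y \right)} = \frac{1}{3}$ ($a{\left(E,Y \right)} = 1 \cdot \frac{1}{3} = \frac{1}{3}$)
$n{\left(L,s \right)} = \frac{20}{3}$ ($n{\left(L,s \right)} = \left(-2 + \frac{1}{3}\right) \left(-4\right) = \left(- \frac{5}{3}\right) \left(-4\right) = \frac{20}{3}$)
$d = \frac{20}{3} \approx 6.6667$
$d^{2} = \left(\frac{20}{3}\right)^{2} = \frac{400}{9}$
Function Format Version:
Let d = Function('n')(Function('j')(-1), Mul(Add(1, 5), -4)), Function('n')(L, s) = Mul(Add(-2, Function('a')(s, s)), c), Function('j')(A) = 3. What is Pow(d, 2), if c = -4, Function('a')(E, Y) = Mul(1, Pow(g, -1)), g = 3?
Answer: Rational(400, 9) ≈ 44.444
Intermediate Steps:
Function('a')(E, Y) = Rational(1, 3) (Function('a')(E, Y) = Mul(1, Pow(3, -1)) = Mul(1, Rational(1, 3)) = Rational(1, 3))
Function('n')(L, s) = Rational(20, 3) (Function('n')(L, s) = Mul(Add(-2, Rational(1, 3)), -4) = Mul(Rational(-5, 3), -4) = Rational(20, 3))
d = Rational(20, 3) ≈ 6.6667
Pow(d, 2) = Pow(Rational(20, 3), 2) = Rational(400, 9)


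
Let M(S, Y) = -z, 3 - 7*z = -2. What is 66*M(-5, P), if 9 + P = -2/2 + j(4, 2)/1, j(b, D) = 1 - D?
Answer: -330/7 ≈ -47.143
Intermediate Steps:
z = 5/7 (z = 3/7 - 1/7*(-2) = 3/7 + 2/7 = 5/7 ≈ 0.71429)
P = -11 (P = -9 + (-2/2 + (1 - 1*2)/1) = -9 + (-2*1/2 + (1 - 2)*1) = -9 + (-1 - 1*1) = -9 + (-1 - 1) = -9 - 2 = -11)
M(S, Y) = -5/7 (M(S, Y) = -1*5/7 = -5/7)
66*M(-5, P) = 66*(-5/7) = -330/7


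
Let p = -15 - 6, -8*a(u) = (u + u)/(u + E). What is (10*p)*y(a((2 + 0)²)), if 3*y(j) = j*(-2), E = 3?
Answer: -20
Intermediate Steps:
a(u) = -u/(4*(3 + u)) (a(u) = -(u + u)/(8*(u + 3)) = -2*u/(8*(3 + u)) = -u/(4*(3 + u)))
y(j) = -2*j/3 (y(j) = (j*(-2))/3 = (-2*j)/3 = -2*j/3)
p = -21 (p = -15 - 1*6 = -15 - 6 = -21)
(10*p)*y(a((2 + 0)²)) = (10*(-21))*(-(-2)*(2 + 0)²/(3*(12 + 4*(2 + 0)²))) = -(-140)*(-1*2²/(12 + 4*2²)) = -(-140)*(-1*4/(12 + 4*4)) = -(-140)*(-1*4/(12 + 16)) = -(-140)*(-1*4/28) = -(-140)*(-1*4*1/28) = -(-140)*(-1)/7 = -210*2/21 = -20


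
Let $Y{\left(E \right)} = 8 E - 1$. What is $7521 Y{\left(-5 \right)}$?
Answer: $-308361$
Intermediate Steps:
$Y{\left(E \right)} = -1 + 8 E$
$7521 Y{\left(-5 \right)} = 7521 \left(-1 + 8 \left(-5\right)\right) = 7521 \left(-1 - 40\right) = 7521 \left(-41\right) = -308361$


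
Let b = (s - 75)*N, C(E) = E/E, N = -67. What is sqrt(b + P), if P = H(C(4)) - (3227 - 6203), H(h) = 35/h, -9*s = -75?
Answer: sqrt(67299)/3 ≈ 86.474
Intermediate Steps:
s = 25/3 (s = -1/9*(-75) = 25/3 ≈ 8.3333)
C(E) = 1
b = 13400/3 (b = (25/3 - 75)*(-67) = -200/3*(-67) = 13400/3 ≈ 4466.7)
P = 3011 (P = 35/1 - (3227 - 6203) = 35*1 - 1*(-2976) = 35 + 2976 = 3011)
sqrt(b + P) = sqrt(13400/3 + 3011) = sqrt(22433/3) = sqrt(67299)/3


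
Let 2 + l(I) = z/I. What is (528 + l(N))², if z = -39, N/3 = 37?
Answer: 378263601/1369 ≈ 2.7631e+5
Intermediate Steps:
N = 111 (N = 3*37 = 111)
l(I) = -2 - 39/I
(528 + l(N))² = (528 + (-2 - 39/111))² = (528 + (-2 - 39*1/111))² = (528 + (-2 - 13/37))² = (528 - 87/37)² = (19449/37)² = 378263601/1369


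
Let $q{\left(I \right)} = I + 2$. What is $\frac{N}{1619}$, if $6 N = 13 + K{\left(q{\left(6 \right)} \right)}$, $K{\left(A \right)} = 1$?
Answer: $\frac{7}{4857} \approx 0.0014412$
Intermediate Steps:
$q{\left(I \right)} = 2 + I$
$N = \frac{7}{3}$ ($N = \frac{13 + 1}{6} = \frac{1}{6} \cdot 14 = \frac{7}{3} \approx 2.3333$)
$\frac{N}{1619} = \frac{1}{1619} \cdot \frac{7}{3} = \frac{7}{4857}$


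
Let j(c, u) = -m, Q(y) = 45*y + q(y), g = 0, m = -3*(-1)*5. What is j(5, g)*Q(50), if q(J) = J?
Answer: -34500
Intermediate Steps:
m = 15 (m = 3*5 = 15)
Q(y) = 46*y (Q(y) = 45*y + y = 46*y)
j(c, u) = -15 (j(c, u) = -1*15 = -15)
j(5, g)*Q(50) = -690*50 = -15*2300 = -34500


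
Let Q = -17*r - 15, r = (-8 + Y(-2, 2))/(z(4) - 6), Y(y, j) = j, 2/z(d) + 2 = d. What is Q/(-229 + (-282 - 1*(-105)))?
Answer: 177/2030 ≈ 0.087192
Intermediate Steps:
z(d) = 2/(-2 + d)
r = 6/5 (r = (-8 + 2)/(2/(-2 + 4) - 6) = -6/(2/2 - 6) = -6/(2*(½) - 6) = -6/(1 - 6) = -6/(-5) = -6*(-⅕) = 6/5 ≈ 1.2000)
Q = -177/5 (Q = -17*6/5 - 15 = -102/5 - 15 = -177/5 ≈ -35.400)
Q/(-229 + (-282 - 1*(-105))) = -177/(5*(-229 + (-282 - 1*(-105)))) = -177/(5*(-229 + (-282 + 105))) = -177/(5*(-229 - 177)) = -177/5/(-406) = -177/5*(-1/406) = 177/2030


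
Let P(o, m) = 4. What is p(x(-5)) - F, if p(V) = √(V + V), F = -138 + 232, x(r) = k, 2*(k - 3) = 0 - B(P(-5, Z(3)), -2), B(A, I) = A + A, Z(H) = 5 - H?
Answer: -94 + I*√2 ≈ -94.0 + 1.4142*I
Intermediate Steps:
B(A, I) = 2*A
k = -1 (k = 3 + (0 - 2*4)/2 = 3 + (0 - 1*8)/2 = 3 + (0 - 8)/2 = 3 + (½)*(-8) = 3 - 4 = -1)
x(r) = -1
F = 94
p(V) = √2*√V (p(V) = √(2*V) = √2*√V)
p(x(-5)) - F = √2*√(-1) - 1*94 = √2*I - 94 = I*√2 - 94 = -94 + I*√2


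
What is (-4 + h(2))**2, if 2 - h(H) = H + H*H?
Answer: 64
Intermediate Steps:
h(H) = 2 - H - H**2 (h(H) = 2 - (H + H*H) = 2 - (H + H**2) = 2 + (-H - H**2) = 2 - H - H**2)
(-4 + h(2))**2 = (-4 + (2 - 1*2 - 1*2**2))**2 = (-4 + (2 - 2 - 1*4))**2 = (-4 + (2 - 2 - 4))**2 = (-4 - 4)**2 = (-8)**2 = 64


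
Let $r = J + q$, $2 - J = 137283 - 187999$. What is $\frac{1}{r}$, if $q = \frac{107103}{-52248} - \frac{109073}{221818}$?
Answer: $\frac{1931591144}{97961530271499} \approx 1.9718 \cdot 10^{-5}$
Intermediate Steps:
$J = 50718$ ($J = 2 - \left(137283 - 187999\right) = 2 - -50716 = 2 + 50716 = 50718$)
$q = - \frac{4909369893}{1931591144}$ ($q = 107103 \left(- \frac{1}{52248}\right) - \frac{109073}{221818} = - \frac{35701}{17416} - \frac{109073}{221818} = - \frac{4909369893}{1931591144} \approx -2.5416$)
$r = \frac{97961530271499}{1931591144}$ ($r = 50718 - \frac{4909369893}{1931591144} = \frac{97961530271499}{1931591144} \approx 50715.0$)
$\frac{1}{r} = \frac{1}{\frac{97961530271499}{1931591144}} = \frac{1931591144}{97961530271499}$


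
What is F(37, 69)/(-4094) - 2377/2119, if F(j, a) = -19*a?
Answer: -302323/377182 ≈ -0.80153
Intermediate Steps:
F(37, 69)/(-4094) - 2377/2119 = -19*69/(-4094) - 2377/2119 = -1311*(-1/4094) - 2377*1/2119 = 57/178 - 2377/2119 = -302323/377182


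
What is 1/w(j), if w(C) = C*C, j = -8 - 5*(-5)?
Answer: 1/289 ≈ 0.0034602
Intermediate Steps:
j = 17 (j = -8 + 25 = 17)
w(C) = C**2
1/w(j) = 1/(17**2) = 1/289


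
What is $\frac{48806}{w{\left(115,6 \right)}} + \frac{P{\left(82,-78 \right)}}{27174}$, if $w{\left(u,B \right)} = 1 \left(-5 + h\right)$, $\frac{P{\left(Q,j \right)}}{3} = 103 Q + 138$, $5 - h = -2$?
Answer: $\frac{110525479}{4529} \approx 24404.0$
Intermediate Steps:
$h = 7$ ($h = 5 - -2 = 5 + 2 = 7$)
$P{\left(Q,j \right)} = 414 + 309 Q$ ($P{\left(Q,j \right)} = 3 \left(103 Q + 138\right) = 3 \left(138 + 103 Q\right) = 414 + 309 Q$)
$w{\left(u,B \right)} = 2$ ($w{\left(u,B \right)} = 1 \left(-5 + 7\right) = 1 \cdot 2 = 2$)
$\frac{48806}{w{\left(115,6 \right)}} + \frac{P{\left(82,-78 \right)}}{27174} = \frac{48806}{2} + \frac{414 + 309 \cdot 82}{27174} = 48806 \cdot \frac{1}{2} + \left(414 + 25338\right) \frac{1}{27174} = 24403 + 25752 \cdot \frac{1}{27174} = 24403 + \frac{4292}{4529} = \frac{110525479}{4529}$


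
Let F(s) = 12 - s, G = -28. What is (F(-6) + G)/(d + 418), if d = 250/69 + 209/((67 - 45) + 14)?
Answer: -8280/353911 ≈ -0.023396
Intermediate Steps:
d = 7807/828 (d = 250*(1/69) + 209/(22 + 14) = 250/69 + 209/36 = 7807/828 ≈ 9.4287)
(F(-6) + G)/(d + 418) = ((12 - 1*(-6)) - 28)/(7807/828 + 418) = ((12 + 6) - 28)/(353911/828) = (18 - 28)*(828/353911) = -10*828/353911 = -8280/353911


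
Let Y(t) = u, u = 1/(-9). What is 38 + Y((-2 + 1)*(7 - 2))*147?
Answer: 65/3 ≈ 21.667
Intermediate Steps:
u = -⅑ ≈ -0.11111
Y(t) = -⅑
38 + Y((-2 + 1)*(7 - 2))*147 = 38 - ⅑*147 = 38 - 49/3 = 65/3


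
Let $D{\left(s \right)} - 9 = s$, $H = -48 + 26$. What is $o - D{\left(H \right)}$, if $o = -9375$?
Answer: $-9362$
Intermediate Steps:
$H = -22$
$D{\left(s \right)} = 9 + s$
$o - D{\left(H \right)} = -9375 - \left(9 - 22\right) = -9375 - -13 = -9375 + 13 = -9362$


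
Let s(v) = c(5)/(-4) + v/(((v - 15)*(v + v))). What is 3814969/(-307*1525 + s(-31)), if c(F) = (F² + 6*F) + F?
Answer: -350977148/43073481 ≈ -8.1483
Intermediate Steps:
c(F) = F² + 7*F
s(v) = -15 + 1/(2*(-15 + v)) (s(v) = (5*(7 + 5))/(-4) + v/(((v - 15)*(v + v))) = (5*12)*(-¼) + v/(((-15 + v)*(2*v))) = 60*(-¼) + v/((2*v*(-15 + v))) = -15 + v*(1/(2*v*(-15 + v))) = -15 + 1/(2*(-15 + v)))
3814969/(-307*1525 + s(-31)) = 3814969/(-307*1525 + (451 - 30*(-31))/(2*(-15 - 31))) = 3814969/(-468175 + (½)*(451 + 930)/(-46)) = 3814969/(-468175 + (½)*(-1/46)*1381) = 3814969/(-468175 - 1381/92) = 3814969/(-43073481/92) = 3814969*(-92/43073481) = -350977148/43073481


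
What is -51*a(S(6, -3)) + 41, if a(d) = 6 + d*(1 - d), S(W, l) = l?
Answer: 347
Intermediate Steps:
-51*a(S(6, -3)) + 41 = -51*(6 - 3 - 1*(-3)²) + 41 = -51*(6 - 3 - 1*9) + 41 = -51*(6 - 3 - 9) + 41 = -51*(-6) + 41 = 306 + 41 = 347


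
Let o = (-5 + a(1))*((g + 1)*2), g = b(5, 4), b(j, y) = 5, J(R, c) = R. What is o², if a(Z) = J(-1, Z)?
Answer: 5184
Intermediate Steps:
g = 5
a(Z) = -1
o = -72 (o = (-5 - 1)*((5 + 1)*2) = -36*2 = -6*12 = -72)
o² = (-72)² = 5184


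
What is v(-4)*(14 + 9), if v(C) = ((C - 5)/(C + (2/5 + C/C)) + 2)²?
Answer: 115943/169 ≈ 686.05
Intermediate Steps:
v(C) = (2 + (-5 + C)/(7/5 + C))² (v(C) = ((-5 + C)/(C + (2*(⅕) + 1)) + 2)² = ((-5 + C)/(C + (⅖ + 1)) + 2)² = ((-5 + C)/(C + 7/5) + 2)² = ((-5 + C)/(7/5 + C) + 2)² = (2 + (-5 + C)/(7/5 + C))²)
v(-4)*(14 + 9) = ((-11 + 15*(-4))²/(7 + 5*(-4))²)*(14 + 9) = ((-11 - 60)²/(7 - 20)²)*23 = ((-71)²/(-13)²)*23 = (5041*(1/169))*23 = (5041/169)*23 = 115943/169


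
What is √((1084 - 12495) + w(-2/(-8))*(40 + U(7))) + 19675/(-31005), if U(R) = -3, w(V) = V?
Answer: -3935/6201 + I*√45607/2 ≈ -0.63457 + 106.78*I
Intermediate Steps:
√((1084 - 12495) + w(-2/(-8))*(40 + U(7))) + 19675/(-31005) = √((1084 - 12495) + (-2/(-8))*(40 - 3)) + 19675/(-31005) = √(-11411 - 2*(-⅛)*37) + 19675*(-1/31005) = √(-11411 + (¼)*37) - 3935/6201 = √(-11411 + 37/4) - 3935/6201 = √(-45607/4) - 3935/6201 = I*√45607/2 - 3935/6201 = -3935/6201 + I*√45607/2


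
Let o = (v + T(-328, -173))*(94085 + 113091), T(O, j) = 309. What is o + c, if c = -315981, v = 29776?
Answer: 6232573979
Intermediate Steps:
o = 6232889960 (o = (29776 + 309)*(94085 + 113091) = 30085*207176 = 6232889960)
o + c = 6232889960 - 315981 = 6232573979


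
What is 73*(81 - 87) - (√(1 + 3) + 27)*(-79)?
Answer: 1853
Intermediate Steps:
73*(81 - 87) - (√(1 + 3) + 27)*(-79) = 73*(-6) - (√4 + 27)*(-79) = -438 - (2 + 27)*(-79) = -438 - 29*(-79) = -438 - 1*(-2291) = -438 + 2291 = 1853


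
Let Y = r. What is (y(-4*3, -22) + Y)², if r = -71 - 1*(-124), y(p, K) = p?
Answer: 1681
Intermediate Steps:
r = 53 (r = -71 + 124 = 53)
Y = 53
(y(-4*3, -22) + Y)² = (-4*3 + 53)² = (-12 + 53)² = 41² = 1681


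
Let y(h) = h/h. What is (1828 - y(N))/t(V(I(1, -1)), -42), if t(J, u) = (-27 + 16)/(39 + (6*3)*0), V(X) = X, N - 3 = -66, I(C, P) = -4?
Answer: -71253/11 ≈ -6477.5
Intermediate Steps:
N = -63 (N = 3 - 66 = -63)
t(J, u) = -11/39 (t(J, u) = -11/(39 + 18*0) = -11/(39 + 0) = -11/39)
y(h) = 1
(1828 - y(N))/t(V(I(1, -1)), -42) = (1828 - 1*1)/(-11/39) = (1828 - 1)*(-39/11) = 1827*(-39/11) = -71253/11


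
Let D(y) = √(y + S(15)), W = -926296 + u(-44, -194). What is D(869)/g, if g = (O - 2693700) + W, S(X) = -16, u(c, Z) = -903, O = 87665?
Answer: -√853/3533234 ≈ -8.2661e-6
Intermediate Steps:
W = -927199 (W = -926296 - 903 = -927199)
D(y) = √(-16 + y) (D(y) = √(y - 16) = √(-16 + y))
g = -3533234 (g = (87665 - 2693700) - 927199 = -2606035 - 927199 = -3533234)
D(869)/g = √(-16 + 869)/(-3533234) = √853*(-1/3533234) = -√853/3533234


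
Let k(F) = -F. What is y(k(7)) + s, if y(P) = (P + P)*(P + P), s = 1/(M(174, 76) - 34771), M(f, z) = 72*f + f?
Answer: 4325523/22069 ≈ 196.00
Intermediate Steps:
M(f, z) = 73*f
s = -1/22069 (s = 1/(73*174 - 34771) = 1/(12702 - 34771) = 1/(-22069) = -1/22069 ≈ -4.5312e-5)
y(P) = 4*P**2 (y(P) = (2*P)*(2*P) = 4*P**2)
y(k(7)) + s = 4*(-1*7)**2 - 1/22069 = 4*(-7)**2 - 1/22069 = 4*49 - 1/22069 = 196 - 1/22069 = 4325523/22069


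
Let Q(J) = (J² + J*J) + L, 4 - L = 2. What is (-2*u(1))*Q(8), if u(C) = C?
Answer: -260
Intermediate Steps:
L = 2 (L = 4 - 1*2 = 4 - 2 = 2)
Q(J) = 2 + 2*J² (Q(J) = (J² + J*J) + 2 = (J² + J²) + 2 = 2*J² + 2 = 2 + 2*J²)
(-2*u(1))*Q(8) = (-2*1)*(2 + 2*8²) = -2*(2 + 2*64) = -2*(2 + 128) = -2*130 = -260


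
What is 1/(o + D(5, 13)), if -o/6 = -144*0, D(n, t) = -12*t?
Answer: -1/156 ≈ -0.0064103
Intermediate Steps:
o = 0 (o = -(-864)*0 = -6*0 = 0)
1/(o + D(5, 13)) = 1/(0 - 12*13) = 1/(0 - 156) = 1/(-156) = -1/156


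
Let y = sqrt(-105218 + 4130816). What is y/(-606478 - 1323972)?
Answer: -sqrt(4025598)/1930450 ≈ -0.0010393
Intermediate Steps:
y = sqrt(4025598) ≈ 2006.4
y/(-606478 - 1323972) = sqrt(4025598)/(-606478 - 1323972) = sqrt(4025598)/(-1930450) = sqrt(4025598)*(-1/1930450) = -sqrt(4025598)/1930450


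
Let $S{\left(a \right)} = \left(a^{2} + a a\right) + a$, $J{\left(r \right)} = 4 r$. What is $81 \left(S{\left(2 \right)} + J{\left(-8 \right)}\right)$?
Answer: $-1782$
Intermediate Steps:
$S{\left(a \right)} = a + 2 a^{2}$ ($S{\left(a \right)} = \left(a^{2} + a^{2}\right) + a = 2 a^{2} + a = a + 2 a^{2}$)
$81 \left(S{\left(2 \right)} + J{\left(-8 \right)}\right) = 81 \left(2 \left(1 + 2 \cdot 2\right) + 4 \left(-8\right)\right) = 81 \left(2 \left(1 + 4\right) - 32\right) = 81 \left(2 \cdot 5 - 32\right) = 81 \left(10 - 32\right) = 81 \left(-22\right) = -1782$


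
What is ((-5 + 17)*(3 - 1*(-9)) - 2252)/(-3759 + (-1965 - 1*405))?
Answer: 2108/6129 ≈ 0.34394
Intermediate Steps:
((-5 + 17)*(3 - 1*(-9)) - 2252)/(-3759 + (-1965 - 1*405)) = (12*(3 + 9) - 2252)/(-3759 + (-1965 - 405)) = (12*12 - 2252)/(-3759 - 2370) = (144 - 2252)/(-6129) = -2108*(-1/6129) = 2108/6129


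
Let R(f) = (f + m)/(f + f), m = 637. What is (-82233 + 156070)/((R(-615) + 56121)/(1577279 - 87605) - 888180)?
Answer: -33822865684935/406852818638698 ≈ -0.083133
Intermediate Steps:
R(f) = (637 + f)/(2*f) (R(f) = (f + 637)/(f + f) = (637 + f)/((2*f)) = (637 + f)*(1/(2*f)) = (637 + f)/(2*f))
(-82233 + 156070)/((R(-615) + 56121)/(1577279 - 87605) - 888180) = (-82233 + 156070)/(((½)*(637 - 615)/(-615) + 56121)/(1577279 - 87605) - 888180) = 73837/(((½)*(-1/615)*22 + 56121)/1489674 - 888180) = 73837/((-11/615 + 56121)*(1/1489674) - 888180) = 73837/((34514404/615)*(1/1489674) - 888180) = 73837/(17257202/458074755 - 888180) = 73837/(-406852818638698/458074755) = 73837*(-458074755/406852818638698) = -33822865684935/406852818638698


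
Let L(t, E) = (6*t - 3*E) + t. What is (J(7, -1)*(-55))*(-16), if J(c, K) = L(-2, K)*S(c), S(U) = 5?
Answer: -48400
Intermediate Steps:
L(t, E) = -3*E + 7*t (L(t, E) = (-3*E + 6*t) + t = -3*E + 7*t)
J(c, K) = -70 - 15*K (J(c, K) = (-3*K + 7*(-2))*5 = (-3*K - 14)*5 = (-14 - 3*K)*5 = -70 - 15*K)
(J(7, -1)*(-55))*(-16) = ((-70 - 15*(-1))*(-55))*(-16) = ((-70 + 15)*(-55))*(-16) = -55*(-55)*(-16) = 3025*(-16) = -48400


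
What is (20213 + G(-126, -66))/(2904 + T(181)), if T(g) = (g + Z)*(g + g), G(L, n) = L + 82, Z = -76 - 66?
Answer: 6723/5674 ≈ 1.1849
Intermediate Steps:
Z = -142
G(L, n) = 82 + L
T(g) = 2*g*(-142 + g) (T(g) = (g - 142)*(g + g) = (-142 + g)*(2*g) = 2*g*(-142 + g))
(20213 + G(-126, -66))/(2904 + T(181)) = (20213 + (82 - 126))/(2904 + 2*181*(-142 + 181)) = (20213 - 44)/(2904 + 2*181*39) = 20169/(2904 + 14118) = 20169/17022 = 20169*(1/17022) = 6723/5674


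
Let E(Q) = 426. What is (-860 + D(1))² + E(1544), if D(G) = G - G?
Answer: 740026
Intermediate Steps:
D(G) = 0
(-860 + D(1))² + E(1544) = (-860 + 0)² + 426 = (-860)² + 426 = 739600 + 426 = 740026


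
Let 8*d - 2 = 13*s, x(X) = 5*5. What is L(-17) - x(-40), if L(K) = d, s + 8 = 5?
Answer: -237/8 ≈ -29.625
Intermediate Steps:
x(X) = 25
s = -3 (s = -8 + 5 = -3)
d = -37/8 (d = ¼ + (13*(-3))/8 = ¼ + (⅛)*(-39) = ¼ - 39/8 = -37/8 ≈ -4.6250)
L(K) = -37/8
L(-17) - x(-40) = -37/8 - 1*25 = -37/8 - 25 = -237/8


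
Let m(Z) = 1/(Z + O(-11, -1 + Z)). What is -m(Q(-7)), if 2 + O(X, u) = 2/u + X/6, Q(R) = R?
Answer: 12/133 ≈ 0.090226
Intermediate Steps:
O(X, u) = -2 + 2/u + X/6 (O(X, u) = -2 + (2/u + X/6) = -2 + 2/u + X/6)
m(Z) = 1/(-23/6 + Z + 2/(-1 + Z)) (m(Z) = 1/(Z + (-2 + 2/(-1 + Z) + (⅙)*(-11))) = 1/(Z + (-2 + 2/(-1 + Z) - 11/6)) = 1/(Z + (-23/6 + 2/(-1 + Z))) = 1/(-23/6 + Z + 2/(-1 + Z)))
-m(Q(-7)) = -6*(-1 - 7)/(12 + (-1 - 7)*(-23 + 6*(-7))) = -6*(-8)/(12 - 8*(-23 - 42)) = -6*(-8)/(12 - 8*(-65)) = -6*(-8)/(12 + 520) = -6*(-8)/532 = -1*(-12/133) = 12/133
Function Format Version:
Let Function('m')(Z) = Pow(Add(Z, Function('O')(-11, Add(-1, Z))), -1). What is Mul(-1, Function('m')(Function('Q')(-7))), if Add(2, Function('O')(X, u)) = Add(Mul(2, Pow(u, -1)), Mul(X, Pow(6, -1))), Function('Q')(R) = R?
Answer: Rational(12, 133) ≈ 0.090226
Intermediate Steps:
Function('O')(X, u) = Add(-2, Mul(2, Pow(u, -1)), Mul(Rational(1, 6), X)) (Function('O')(X, u) = Add(-2, Add(Mul(2, Pow(u, -1)), Mul(X, Pow(6, -1)))) = Add(-2, Add(Mul(2, Pow(u, -1)), Mul(X, Rational(1, 6)))) = Add(-2, Add(Mul(2, Pow(u, -1)), Mul(Rational(1, 6), X))) = Add(-2, Mul(2, Pow(u, -1)), Mul(Rational(1, 6), X)))
Function('m')(Z) = Pow(Add(Rational(-23, 6), Z, Mul(2, Pow(Add(-1, Z), -1))), -1) (Function('m')(Z) = Pow(Add(Z, Add(-2, Mul(2, Pow(Add(-1, Z), -1)), Mul(Rational(1, 6), -11))), -1) = Pow(Add(Z, Add(-2, Mul(2, Pow(Add(-1, Z), -1)), Rational(-11, 6))), -1) = Pow(Add(Z, Add(Rational(-23, 6), Mul(2, Pow(Add(-1, Z), -1)))), -1) = Pow(Add(Rational(-23, 6), Z, Mul(2, Pow(Add(-1, Z), -1))), -1))
Mul(-1, Function('m')(Function('Q')(-7))) = Mul(-1, Mul(6, Pow(Add(12, Mul(Add(-1, -7), Add(-23, Mul(6, -7)))), -1), Add(-1, -7))) = Mul(-1, Mul(6, Pow(Add(12, Mul(-8, Add(-23, -42))), -1), -8)) = Mul(-1, Mul(6, Pow(Add(12, Mul(-8, -65)), -1), -8)) = Mul(-1, Mul(6, Pow(Add(12, 520), -1), -8)) = Mul(-1, Mul(6, Pow(532, -1), -8)) = Mul(-1, Mul(6, Rational(1, 532), -8)) = Mul(-1, Rational(-12, 133)) = Rational(12, 133)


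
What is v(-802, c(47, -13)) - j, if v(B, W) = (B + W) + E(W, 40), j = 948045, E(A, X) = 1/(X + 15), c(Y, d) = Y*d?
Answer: -52220189/55 ≈ -9.4946e+5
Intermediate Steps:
E(A, X) = 1/(15 + X)
v(B, W) = 1/55 + B + W (v(B, W) = (B + W) + 1/(15 + 40) = (B + W) + 1/55 = 1/55 + B + W)
v(-802, c(47, -13)) - j = (1/55 - 802 + 47*(-13)) - 1*948045 = (1/55 - 802 - 611) - 948045 = -77714/55 - 948045 = -52220189/55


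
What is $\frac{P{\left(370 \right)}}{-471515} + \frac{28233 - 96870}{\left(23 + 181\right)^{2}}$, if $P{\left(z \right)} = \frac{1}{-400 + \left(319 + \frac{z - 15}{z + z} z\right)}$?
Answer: $- \frac{2082043822949}{1262385223440} \approx -1.6493$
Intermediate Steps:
$P{\left(z \right)} = \frac{1}{- \frac{177}{2} + \frac{z}{2}}$ ($P{\left(z \right)} = \frac{1}{-400 + \left(319 + \frac{-15 + z}{2 z} z\right)} = \frac{1}{-400 + \left(319 + \left(- \frac{15}{2} + \frac{z}{2}\right)\right)} = \frac{1}{-400 + \left(\frac{623}{2} + \frac{z}{2}\right)} = \frac{1}{- \frac{177}{2} + \frac{z}{2}}$)
$\frac{P{\left(370 \right)}}{-471515} + \frac{28233 - 96870}{\left(23 + 181\right)^{2}} = \frac{2 \frac{1}{-177 + 370}}{-471515} + \frac{28233 - 96870}{\left(23 + 181\right)^{2}} = \frac{2}{193} \left(- \frac{1}{471515}\right) - \frac{68637}{204^{2}} = 2 \cdot \frac{1}{193} \left(- \frac{1}{471515}\right) - \frac{68637}{41616} = \frac{2}{193} \left(- \frac{1}{471515}\right) - \frac{22879}{13872} = - \frac{2}{91002395} - \frac{22879}{13872} = - \frac{2082043822949}{1262385223440}$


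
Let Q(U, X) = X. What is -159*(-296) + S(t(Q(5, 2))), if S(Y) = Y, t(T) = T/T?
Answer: 47065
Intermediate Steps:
t(T) = 1
-159*(-296) + S(t(Q(5, 2))) = -159*(-296) + 1 = 47064 + 1 = 47065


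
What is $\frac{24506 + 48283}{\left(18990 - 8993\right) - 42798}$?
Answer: $- \frac{72789}{32801} \approx -2.2191$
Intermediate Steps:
$\frac{24506 + 48283}{\left(18990 - 8993\right) - 42798} = \frac{72789}{9997 - 42798} = \frac{72789}{-32801} = 72789 \left(- \frac{1}{32801}\right) = - \frac{72789}{32801}$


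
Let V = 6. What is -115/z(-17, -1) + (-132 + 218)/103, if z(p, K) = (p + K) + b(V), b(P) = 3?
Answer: 2627/309 ≈ 8.5016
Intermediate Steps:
z(p, K) = 3 + K + p (z(p, K) = (p + K) + 3 = (K + p) + 3 = 3 + K + p)
-115/z(-17, -1) + (-132 + 218)/103 = -115/(3 - 1 - 17) + (-132 + 218)/103 = -115/(-15) + 86*(1/103) = -115*(-1/15) + 86/103 = 23/3 + 86/103 = 2627/309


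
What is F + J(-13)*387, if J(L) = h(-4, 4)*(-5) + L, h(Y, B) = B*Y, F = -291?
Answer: 25638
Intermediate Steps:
J(L) = 80 + L (J(L) = (4*(-4))*(-5) + L = -16*(-5) + L = 80 + L)
F + J(-13)*387 = -291 + (80 - 13)*387 = -291 + 67*387 = -291 + 25929 = 25638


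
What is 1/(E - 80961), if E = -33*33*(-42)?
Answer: -1/35223 ≈ -2.8391e-5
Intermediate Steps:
E = 45738 (E = -1089*(-42) = 45738)
1/(E - 80961) = 1/(45738 - 80961) = 1/(-35223) = -1/35223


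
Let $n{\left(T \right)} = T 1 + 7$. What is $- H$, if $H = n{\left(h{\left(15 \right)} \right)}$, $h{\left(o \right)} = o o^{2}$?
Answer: $-3382$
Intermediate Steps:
$h{\left(o \right)} = o^{3}$
$n{\left(T \right)} = 7 + T$ ($n{\left(T \right)} = T + 7 = 7 + T$)
$H = 3382$ ($H = 7 + 15^{3} = 7 + 3375 = 3382$)
$- H = \left(-1\right) 3382 = -3382$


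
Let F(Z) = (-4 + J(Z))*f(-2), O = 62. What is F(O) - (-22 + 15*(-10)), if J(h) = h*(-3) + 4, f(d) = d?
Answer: 544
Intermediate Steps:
J(h) = 4 - 3*h (J(h) = -3*h + 4 = 4 - 3*h)
F(Z) = 6*Z (F(Z) = (-4 + (4 - 3*Z))*(-2) = -3*Z*(-2) = 6*Z)
F(O) - (-22 + 15*(-10)) = 6*62 - (-22 + 15*(-10)) = 372 - (-22 - 150) = 372 - 1*(-172) = 372 + 172 = 544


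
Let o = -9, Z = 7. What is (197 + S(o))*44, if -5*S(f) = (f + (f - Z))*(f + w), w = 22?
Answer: 11528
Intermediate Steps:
S(f) = -(-7 + 2*f)*(22 + f)/5 (S(f) = -(f + (f - 1*7))*(f + 22)/5 = -(f + (f - 7))*(22 + f)/5 = -(f + (-7 + f))*(22 + f)/5 = -(-7 + 2*f)*(22 + f)/5)
(197 + S(o))*44 = (197 + (154/5 - 37/5*(-9) - ⅖*(-9)²))*44 = (197 + (154/5 + 333/5 - ⅖*81))*44 = (197 + (154/5 + 333/5 - 162/5))*44 = (197 + 65)*44 = 262*44 = 11528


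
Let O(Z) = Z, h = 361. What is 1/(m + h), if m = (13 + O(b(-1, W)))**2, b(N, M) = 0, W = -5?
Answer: 1/530 ≈ 0.0018868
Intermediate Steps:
m = 169 (m = (13 + 0)**2 = 13**2 = 169)
1/(m + h) = 1/(169 + 361) = 1/530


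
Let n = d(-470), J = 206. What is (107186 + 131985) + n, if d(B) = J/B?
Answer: 56205082/235 ≈ 2.3917e+5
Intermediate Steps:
d(B) = 206/B
n = -103/235 (n = 206/(-470) = 206*(-1/470) = -103/235 ≈ -0.43830)
(107186 + 131985) + n = (107186 + 131985) - 103/235 = 239171 - 103/235 = 56205082/235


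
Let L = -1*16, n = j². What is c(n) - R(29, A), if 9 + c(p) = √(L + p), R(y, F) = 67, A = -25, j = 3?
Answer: -76 + I*√7 ≈ -76.0 + 2.6458*I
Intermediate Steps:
n = 9 (n = 3² = 9)
L = -16
c(p) = -9 + √(-16 + p)
c(n) - R(29, A) = (-9 + √(-16 + 9)) - 1*67 = (-9 + √(-7)) - 67 = (-9 + I*√7) - 67 = -76 + I*√7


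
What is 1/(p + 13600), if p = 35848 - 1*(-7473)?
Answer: 1/56921 ≈ 1.7568e-5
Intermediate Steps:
p = 43321 (p = 35848 + 7473 = 43321)
1/(p + 13600) = 1/(43321 + 13600) = 1/56921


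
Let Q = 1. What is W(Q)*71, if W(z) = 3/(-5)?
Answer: -213/5 ≈ -42.600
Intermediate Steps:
W(z) = -3/5 (W(z) = 3*(-1/5) = -3/5)
W(Q)*71 = -3/5*71 = -213/5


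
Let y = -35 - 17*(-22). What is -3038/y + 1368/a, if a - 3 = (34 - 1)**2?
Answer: -237812/30849 ≈ -7.7089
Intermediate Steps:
a = 1092 (a = 3 + (34 - 1)**2 = 3 + 33**2 = 3 + 1089 = 1092)
y = 339 (y = -35 + 374 = 339)
-3038/y + 1368/a = -3038/339 + 1368/1092 = -3038*1/339 + 1368*(1/1092) = -3038/339 + 114/91 = -237812/30849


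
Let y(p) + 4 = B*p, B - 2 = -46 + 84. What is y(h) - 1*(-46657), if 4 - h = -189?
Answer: 54373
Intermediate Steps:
h = 193 (h = 4 - 1*(-189) = 4 + 189 = 193)
B = 40 (B = 2 + (-46 + 84) = 2 + 38 = 40)
y(p) = -4 + 40*p
y(h) - 1*(-46657) = (-4 + 40*193) - 1*(-46657) = (-4 + 7720) + 46657 = 7716 + 46657 = 54373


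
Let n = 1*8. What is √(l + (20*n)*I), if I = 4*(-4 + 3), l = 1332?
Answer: 2*√173 ≈ 26.306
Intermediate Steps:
n = 8
I = -4 (I = 4*(-1) = -4)
√(l + (20*n)*I) = √(1332 + (20*8)*(-4)) = √(1332 + 160*(-4)) = √(1332 - 640) = √692 = 2*√173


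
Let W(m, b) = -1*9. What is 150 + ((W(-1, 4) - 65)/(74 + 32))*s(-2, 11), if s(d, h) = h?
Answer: 7543/53 ≈ 142.32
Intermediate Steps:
W(m, b) = -9
150 + ((W(-1, 4) - 65)/(74 + 32))*s(-2, 11) = 150 + ((-9 - 65)/(74 + 32))*11 = 150 - 74/106*11 = 150 - 74*1/106*11 = 150 - 37/53*11 = 150 - 407/53 = 7543/53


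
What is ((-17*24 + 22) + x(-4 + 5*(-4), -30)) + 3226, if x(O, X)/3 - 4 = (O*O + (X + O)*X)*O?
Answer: -155260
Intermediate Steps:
x(O, X) = 12 + 3*O*(O**2 + X*(O + X)) (x(O, X) = 12 + 3*((O*O + (X + O)*X)*O) = 12 + 3*((O**2 + (O + X)*X)*O) = 12 + 3*((O**2 + X*(O + X))*O) = 12 + 3*(O*(O**2 + X*(O + X))) = 12 + 3*O*(O**2 + X*(O + X)))
((-17*24 + 22) + x(-4 + 5*(-4), -30)) + 3226 = ((-17*24 + 22) + (12 + 3*(-4 + 5*(-4))**3 + 3*(-4 + 5*(-4))*(-30)**2 + 3*(-30)*(-4 + 5*(-4))**2)) + 3226 = ((-408 + 22) + (12 + 3*(-4 - 20)**3 + 3*(-4 - 20)*900 + 3*(-30)*(-4 - 20)**2)) + 3226 = (-386 + (12 + 3*(-24)**3 + 3*(-24)*900 + 3*(-30)*(-24)**2)) + 3226 = (-386 + (12 + 3*(-13824) - 64800 + 3*(-30)*576)) + 3226 = (-386 + (12 - 41472 - 64800 - 51840)) + 3226 = (-386 - 158100) + 3226 = -158486 + 3226 = -155260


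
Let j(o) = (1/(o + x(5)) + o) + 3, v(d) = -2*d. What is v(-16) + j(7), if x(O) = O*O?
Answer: 1345/32 ≈ 42.031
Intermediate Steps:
x(O) = O²
j(o) = 3 + o + 1/(25 + o) (j(o) = (1/(o + 5²) + o) + 3 = (1/(o + 25) + o) + 3 = (1/(25 + o) + o) + 3 = (o + 1/(25 + o)) + 3 = 3 + o + 1/(25 + o))
v(-16) + j(7) = -2*(-16) + (76 + 7² + 28*7)/(25 + 7) = 32 + (76 + 49 + 196)/32 = 32 + (1/32)*321 = 32 + 321/32 = 1345/32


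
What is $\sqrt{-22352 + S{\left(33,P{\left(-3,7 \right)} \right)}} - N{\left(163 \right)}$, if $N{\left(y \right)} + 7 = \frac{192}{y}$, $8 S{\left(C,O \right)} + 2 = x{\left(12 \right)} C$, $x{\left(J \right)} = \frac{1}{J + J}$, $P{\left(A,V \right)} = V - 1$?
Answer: $\frac{949}{163} + \frac{i \sqrt{1430533}}{8} \approx 5.8221 + 149.51 i$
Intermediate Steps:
$P{\left(A,V \right)} = -1 + V$
$x{\left(J \right)} = \frac{1}{2 J}$
$S{\left(C,O \right)} = - \frac{1}{4} + \frac{C}{192}$ ($S{\left(C,O \right)} = - \frac{1}{4} + \frac{\frac{1}{2 \cdot 12} C}{8} = - \frac{1}{4} + \frac{\frac{1}{2} \cdot \frac{1}{12} C}{8} = - \frac{1}{4} + \frac{\frac{1}{24} C}{8} = - \frac{1}{4} + \frac{C}{192}$)
$N{\left(y \right)} = -7 + \frac{192}{y}$
$\sqrt{-22352 + S{\left(33,P{\left(-3,7 \right)} \right)}} - N{\left(163 \right)} = \sqrt{-22352 + \left(- \frac{1}{4} + \frac{1}{192} \cdot 33\right)} - \left(-7 + \frac{192}{163}\right) = \sqrt{-22352 + \left(- \frac{1}{4} + \frac{11}{64}\right)} - \left(-7 + 192 \cdot \frac{1}{163}\right) = \sqrt{-22352 - \frac{5}{64}} - \left(-7 + \frac{192}{163}\right) = \sqrt{- \frac{1430533}{64}} - - \frac{949}{163} = \frac{i \sqrt{1430533}}{8} + \frac{949}{163} = \frac{949}{163} + \frac{i \sqrt{1430533}}{8}$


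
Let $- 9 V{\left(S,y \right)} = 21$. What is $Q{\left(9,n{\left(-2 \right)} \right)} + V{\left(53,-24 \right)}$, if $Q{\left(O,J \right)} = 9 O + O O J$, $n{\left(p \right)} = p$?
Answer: $- \frac{250}{3} \approx -83.333$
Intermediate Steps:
$V{\left(S,y \right)} = - \frac{7}{3}$ ($V{\left(S,y \right)} = \left(- \frac{1}{9}\right) 21 = - \frac{7}{3}$)
$Q{\left(O,J \right)} = 9 O + J O^{2}$ ($Q{\left(O,J \right)} = 9 O + O^{2} J = 9 O + J O^{2}$)
$Q{\left(9,n{\left(-2 \right)} \right)} + V{\left(53,-24 \right)} = 9 \left(9 - 18\right) - \frac{7}{3} = 9 \left(-9\right) - \frac{7}{3} = -81 - \frac{7}{3} = - \frac{250}{3}$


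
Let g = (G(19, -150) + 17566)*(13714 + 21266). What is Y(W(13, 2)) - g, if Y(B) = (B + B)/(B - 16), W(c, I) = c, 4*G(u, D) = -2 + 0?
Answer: -1843323596/3 ≈ -6.1444e+8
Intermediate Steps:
G(u, D) = -½ (G(u, D) = (-2 + 0)/4 = (¼)*(-2) = -½)
g = 614441190 (g = (-½ + 17566)*(13714 + 21266) = (35131/2)*34980 = 614441190)
Y(B) = 2*B/(-16 + B) (Y(B) = (2*B)/(-16 + B) = 2*B/(-16 + B))
Y(W(13, 2)) - g = 2*13/(-16 + 13) - 1*614441190 = 2*13/(-3) - 614441190 = 2*13*(-⅓) - 614441190 = -26/3 - 614441190 = -1843323596/3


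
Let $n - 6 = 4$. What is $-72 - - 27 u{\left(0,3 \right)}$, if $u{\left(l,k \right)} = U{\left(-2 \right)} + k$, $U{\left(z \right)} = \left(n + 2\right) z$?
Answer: $-639$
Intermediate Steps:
$n = 10$ ($n = 6 + 4 = 10$)
$U{\left(z \right)} = 12 z$ ($U{\left(z \right)} = \left(10 + 2\right) z = 12 z$)
$u{\left(l,k \right)} = -24 + k$ ($u{\left(l,k \right)} = 12 \left(-2\right) + k = -24 + k$)
$-72 - - 27 u{\left(0,3 \right)} = -72 - - 27 \left(-24 + 3\right) = -72 - \left(-27\right) \left(-21\right) = -72 - 567 = -639$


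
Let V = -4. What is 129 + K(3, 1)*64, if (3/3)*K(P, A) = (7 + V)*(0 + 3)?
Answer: 705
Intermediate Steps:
K(P, A) = 9 (K(P, A) = (7 - 4)*(0 + 3) = 3*3 = 9)
129 + K(3, 1)*64 = 129 + 9*64 = 129 + 576 = 705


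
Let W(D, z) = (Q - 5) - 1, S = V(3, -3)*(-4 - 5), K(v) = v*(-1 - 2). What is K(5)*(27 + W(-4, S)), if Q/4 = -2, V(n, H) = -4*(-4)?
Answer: -195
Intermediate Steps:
V(n, H) = 16
K(v) = -3*v (K(v) = v*(-3) = -3*v)
S = -144 (S = 16*(-4 - 5) = 16*(-9) = -144)
Q = -8 (Q = 4*(-2) = -8)
W(D, z) = -14 (W(D, z) = (-8 - 5) - 1 = -13 - 1 = -14)
K(5)*(27 + W(-4, S)) = (-3*5)*(27 - 14) = -15*13 = -195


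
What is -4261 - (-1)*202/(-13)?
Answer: -55595/13 ≈ -4276.5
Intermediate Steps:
-4261 - (-1)*202/(-13) = -4261 - (-1)*202*(-1/13) = -4261 - (-1)*(-202)/13 = -4261 - 1*202/13 = -4261 - 202/13 = -55595/13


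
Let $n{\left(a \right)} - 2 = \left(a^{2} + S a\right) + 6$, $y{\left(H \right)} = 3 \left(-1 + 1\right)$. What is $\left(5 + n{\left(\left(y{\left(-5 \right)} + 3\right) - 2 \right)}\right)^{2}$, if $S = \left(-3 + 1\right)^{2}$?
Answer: $324$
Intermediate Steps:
$S = 4$ ($S = \left(-2\right)^{2} = 4$)
$y{\left(H \right)} = 0$ ($y{\left(H \right)} = 3 \cdot 0 = 0$)
$n{\left(a \right)} = 8 + a^{2} + 4 a$ ($n{\left(a \right)} = 2 + \left(\left(a^{2} + 4 a\right) + 6\right) = 2 + \left(6 + a^{2} + 4 a\right) = 8 + a^{2} + 4 a$)
$\left(5 + n{\left(\left(y{\left(-5 \right)} + 3\right) - 2 \right)}\right)^{2} = \left(5 + \left(8 + \left(\left(0 + 3\right) - 2\right)^{2} + 4 \left(\left(0 + 3\right) - 2\right)\right)\right)^{2} = \left(5 + \left(8 + \left(3 - 2\right)^{2} + 4 \left(3 - 2\right)\right)\right)^{2} = \left(5 + \left(8 + 1^{2} + 4 \cdot 1\right)\right)^{2} = \left(5 + \left(8 + 1 + 4\right)\right)^{2} = \left(5 + 13\right)^{2} = 18^{2} = 324$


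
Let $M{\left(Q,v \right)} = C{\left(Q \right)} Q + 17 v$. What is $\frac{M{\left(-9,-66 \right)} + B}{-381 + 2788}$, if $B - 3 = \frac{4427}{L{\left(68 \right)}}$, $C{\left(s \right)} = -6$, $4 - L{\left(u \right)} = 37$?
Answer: $- \frac{39572}{79431} \approx -0.49819$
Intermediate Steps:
$L{\left(u \right)} = -33$ ($L{\left(u \right)} = 4 - 37 = -33$)
$B = - \frac{4328}{33}$ ($B = 3 + \frac{4427}{-33} = 3 + 4427 \left(- \frac{1}{33}\right) = 3 - \frac{4427}{33} = - \frac{4328}{33} \approx -131.15$)
$M{\left(Q,v \right)} = - 6 Q + 17 v$
$\frac{M{\left(-9,-66 \right)} + B}{-381 + 2788} = \frac{\left(\left(-6\right) \left(-9\right) + 17 \left(-66\right)\right) - \frac{4328}{33}}{-381 + 2788} = \frac{\left(54 - 1122\right) - \frac{4328}{33}}{2407} = \left(-1068 - \frac{4328}{33}\right) \frac{1}{2407} = \left(- \frac{39572}{33}\right) \frac{1}{2407} = - \frac{39572}{79431}$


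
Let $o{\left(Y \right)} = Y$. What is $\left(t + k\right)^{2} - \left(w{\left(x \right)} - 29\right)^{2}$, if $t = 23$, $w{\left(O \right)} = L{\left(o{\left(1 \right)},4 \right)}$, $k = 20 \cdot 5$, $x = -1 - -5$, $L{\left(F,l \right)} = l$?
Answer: $14504$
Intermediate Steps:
$x = 4$ ($x = -1 + 5 = 4$)
$k = 100$
$w{\left(O \right)} = 4$
$\left(t + k\right)^{2} - \left(w{\left(x \right)} - 29\right)^{2} = \left(23 + 100\right)^{2} - \left(4 - 29\right)^{2} = 123^{2} - \left(-25\right)^{2} = 15129 - 625 = 14504$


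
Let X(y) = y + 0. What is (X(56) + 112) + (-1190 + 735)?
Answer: -287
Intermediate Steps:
X(y) = y
(X(56) + 112) + (-1190 + 735) = (56 + 112) + (-1190 + 735) = 168 - 455 = -287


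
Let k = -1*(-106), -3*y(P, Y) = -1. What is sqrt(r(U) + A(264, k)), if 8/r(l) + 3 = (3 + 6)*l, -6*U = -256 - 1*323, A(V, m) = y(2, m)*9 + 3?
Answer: sqrt(18005862)/1731 ≈ 2.4514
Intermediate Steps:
y(P, Y) = 1/3 (y(P, Y) = -1/3*(-1) = 1/3)
k = 106
A(V, m) = 6 (A(V, m) = (1/3)*9 + 3 = 3 + 3 = 6)
U = 193/2 (U = -(-256 - 1*323)/6 = -(-256 - 323)/6 = -1/6*(-579) = 193/2 ≈ 96.500)
r(l) = 8/(-3 + 9*l) (r(l) = 8/(-3 + (3 + 6)*l) = 8/(-3 + 9*l))
sqrt(r(U) + A(264, k)) = sqrt(8/(3*(-1 + 3*(193/2))) + 6) = sqrt(8/(3*(-1 + 579/2)) + 6) = sqrt(8/(3*(577/2)) + 6) = sqrt((8/3)*(2/577) + 6) = sqrt(16/1731 + 6) = sqrt(10402/1731) = sqrt(18005862)/1731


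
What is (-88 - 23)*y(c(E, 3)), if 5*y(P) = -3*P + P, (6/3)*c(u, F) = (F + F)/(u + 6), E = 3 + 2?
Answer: 666/55 ≈ 12.109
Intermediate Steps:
E = 5
c(u, F) = F/(6 + u) (c(u, F) = ((F + F)/(u + 6))/2 = ((2*F)/(6 + u))/2 = (2*F/(6 + u))/2 = F/(6 + u))
y(P) = -2*P/5 (y(P) = (-3*P + P)/5 = (-2*P)/5 = -2*P/5)
(-88 - 23)*y(c(E, 3)) = (-88 - 23)*(-6/(5*(6 + 5))) = -(-222)*3/11/5 = -(-222)*3*(1/11)/5 = -(-222)*3/(5*11) = -111*(-6/55) = 666/55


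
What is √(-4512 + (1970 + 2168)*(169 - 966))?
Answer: I*√3302498 ≈ 1817.3*I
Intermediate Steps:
√(-4512 + (1970 + 2168)*(169 - 966)) = √(-4512 + 4138*(-797)) = √(-4512 - 3297986) = √(-3302498) = I*√3302498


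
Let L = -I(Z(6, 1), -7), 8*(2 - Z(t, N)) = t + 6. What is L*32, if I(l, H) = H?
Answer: 224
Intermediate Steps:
Z(t, N) = 5/4 - t/8 (Z(t, N) = 2 - (t + 6)/8 = 2 - (6 + t)/8 = 2 + (-3/4 - t/8) = 5/4 - t/8)
L = 7 (L = -1*(-7) = 7)
L*32 = 7*32 = 224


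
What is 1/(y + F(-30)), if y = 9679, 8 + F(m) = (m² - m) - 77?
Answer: 1/10524 ≈ 9.5021e-5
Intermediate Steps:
F(m) = -85 + m² - m (F(m) = -8 + ((m² - m) - 77) = -8 + (-77 + m² - m) = -85 + m² - m)
1/(y + F(-30)) = 1/(9679 + (-85 + (-30)² - 1*(-30))) = 1/(9679 + (-85 + 900 + 30)) = 1/(9679 + 845) = 1/10524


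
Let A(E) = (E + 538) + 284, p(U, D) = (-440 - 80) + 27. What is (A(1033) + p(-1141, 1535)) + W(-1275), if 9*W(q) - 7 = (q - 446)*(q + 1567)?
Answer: -490267/9 ≈ -54474.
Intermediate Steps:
p(U, D) = -493 (p(U, D) = -520 + 27 = -493)
A(E) = 822 + E (A(E) = (538 + E) + 284 = 822 + E)
W(q) = 7/9 + (-446 + q)*(1567 + q)/9 (W(q) = 7/9 + ((q - 446)*(q + 1567))/9 = 7/9 + ((-446 + q)*(1567 + q))/9 = 7/9 + (-446 + q)*(1567 + q)/9)
(A(1033) + p(-1141, 1535)) + W(-1275) = ((822 + 1033) - 493) + (-698875/9 + (1/9)*(-1275)**2 + (1121/9)*(-1275)) = (1855 - 493) + (-698875/9 + (1/9)*1625625 - 476425/3) = 1362 + (-698875/9 + 180625 - 476425/3) = 1362 - 502525/9 = -490267/9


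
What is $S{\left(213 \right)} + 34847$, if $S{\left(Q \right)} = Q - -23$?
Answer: $35083$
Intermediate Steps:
$S{\left(Q \right)} = 23 + Q$ ($S{\left(Q \right)} = Q + 23 = 23 + Q$)
$S{\left(213 \right)} + 34847 = \left(23 + 213\right) + 34847 = 236 + 34847 = 35083$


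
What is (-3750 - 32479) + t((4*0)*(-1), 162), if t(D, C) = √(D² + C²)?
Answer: -36067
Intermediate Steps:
t(D, C) = √(C² + D²)
(-3750 - 32479) + t((4*0)*(-1), 162) = (-3750 - 32479) + √(162² + ((4*0)*(-1))²) = -36229 + √(26244 + (0*(-1))²) = -36229 + √(26244 + 0²) = -36229 + √(26244 + 0) = -36229 + √26244 = -36229 + 162 = -36067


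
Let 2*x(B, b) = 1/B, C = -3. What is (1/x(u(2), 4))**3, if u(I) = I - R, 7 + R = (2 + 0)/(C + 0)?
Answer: 195112/27 ≈ 7226.4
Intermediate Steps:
R = -23/3 (R = -7 + (2 + 0)/(-3 + 0) = -7 + 2/(-3) = -7 + 2*(-1/3) = -7 - 2/3 = -23/3 ≈ -7.6667)
u(I) = 23/3 + I (u(I) = I - 1*(-23/3) = I + 23/3 = 23/3 + I)
x(B, b) = 1/(2*B)
(1/x(u(2), 4))**3 = (1/(1/(2*(23/3 + 2))))**3 = (1/(1/(2*(29/3))))**3 = (1/((1/2)*(3/29)))**3 = (1/(3/58))**3 = (58/3)**3 = 195112/27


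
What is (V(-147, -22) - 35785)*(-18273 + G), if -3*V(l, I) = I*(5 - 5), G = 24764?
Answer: -232280435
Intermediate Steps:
V(l, I) = 0 (V(l, I) = -I*(5 - 5)/3 = -I*0/3 = -⅓*0 = 0)
(V(-147, -22) - 35785)*(-18273 + G) = (0 - 35785)*(-18273 + 24764) = -35785*6491 = -232280435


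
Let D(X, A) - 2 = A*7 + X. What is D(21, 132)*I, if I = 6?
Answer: 5682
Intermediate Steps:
D(X, A) = 2 + X + 7*A (D(X, A) = 2 + (A*7 + X) = 2 + (7*A + X) = 2 + (X + 7*A) = 2 + X + 7*A)
D(21, 132)*I = (2 + 21 + 7*132)*6 = (2 + 21 + 924)*6 = 947*6 = 5682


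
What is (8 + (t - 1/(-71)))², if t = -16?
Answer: 321489/5041 ≈ 63.775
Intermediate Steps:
(8 + (t - 1/(-71)))² = (8 + (-16 - 1/(-71)))² = (8 + (-16 - 1*(-1/71)))² = (8 + (-16 + 1/71))² = (8 - 1135/71)² = (-567/71)² = 321489/5041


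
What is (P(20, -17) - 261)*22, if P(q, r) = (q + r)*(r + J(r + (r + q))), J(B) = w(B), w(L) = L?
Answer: -7788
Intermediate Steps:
J(B) = B
P(q, r) = (q + r)*(q + 3*r) (P(q, r) = (q + r)*(r + (r + (r + q))) = (q + r)*(r + (r + (q + r))) = (q + r)*(r + (q + 2*r)) = (q + r)*(q + 3*r))
(P(20, -17) - 261)*22 = ((20**2 + 3*(-17)**2 + 4*20*(-17)) - 261)*22 = ((400 + 3*289 - 1360) - 261)*22 = ((400 + 867 - 1360) - 261)*22 = (-93 - 261)*22 = -354*22 = -7788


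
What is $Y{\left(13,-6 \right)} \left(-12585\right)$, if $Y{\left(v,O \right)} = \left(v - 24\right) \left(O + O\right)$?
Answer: $-1661220$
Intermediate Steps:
$Y{\left(v,O \right)} = 2 O \left(-24 + v\right)$ ($Y{\left(v,O \right)} = \left(-24 + v\right) 2 O = 2 O \left(-24 + v\right)$)
$Y{\left(13,-6 \right)} \left(-12585\right) = 2 \left(-6\right) \left(-24 + 13\right) \left(-12585\right) = 2 \left(-6\right) \left(-11\right) \left(-12585\right) = 132 \left(-12585\right) = -1661220$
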